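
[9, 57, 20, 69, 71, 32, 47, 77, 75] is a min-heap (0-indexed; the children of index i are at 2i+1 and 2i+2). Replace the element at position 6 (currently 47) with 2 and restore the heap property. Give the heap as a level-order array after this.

[2, 57, 9, 69, 71, 32, 20, 77, 75]

set index 6 from 47 to 2 → [9, 57, 20, 69, 71, 32, 2, 77, 75]
2 < parent 20 at index 2, swap → [9, 57, 2, 69, 71, 32, 20, 77, 75]
2 < parent 9 at index 0, swap → [2, 57, 9, 69, 71, 32, 20, 77, 75]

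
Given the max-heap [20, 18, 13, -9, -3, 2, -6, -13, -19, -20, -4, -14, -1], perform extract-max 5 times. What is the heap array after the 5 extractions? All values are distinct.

[-3, -9, -4, -13, -20, -14, -6, -19]

extract-max #1 returns 20:
  remove root 20; move last element -1 to root → [-1, 18, 13, -9, -3, 2, -6, -13, -19, -20, -4, -14]
  -1 vs larger child 18 at index 1, swap → [18, -1, 13, -9, -3, 2, -6, -13, -19, -20, -4, -14]
extract-max #2 returns 18:
  remove root 18; move last element -14 to root → [-14, -1, 13, -9, -3, 2, -6, -13, -19, -20, -4]
  -14 vs larger child 13 at index 2, swap → [13, -1, -14, -9, -3, 2, -6, -13, -19, -20, -4]
  -14 vs larger child 2 at index 5, swap → [13, -1, 2, -9, -3, -14, -6, -13, -19, -20, -4]
extract-max #3 returns 13:
  remove root 13; move last element -4 to root → [-4, -1, 2, -9, -3, -14, -6, -13, -19, -20]
  -4 vs larger child 2 at index 2, swap → [2, -1, -4, -9, -3, -14, -6, -13, -19, -20]
extract-max #4 returns 2:
  remove root 2; move last element -20 to root → [-20, -1, -4, -9, -3, -14, -6, -13, -19]
  -20 vs larger child -1 at index 1, swap → [-1, -20, -4, -9, -3, -14, -6, -13, -19]
  -20 vs larger child -3 at index 4, swap → [-1, -3, -4, -9, -20, -14, -6, -13, -19]
extract-max #5 returns -1:
  remove root -1; move last element -19 to root → [-19, -3, -4, -9, -20, -14, -6, -13]
  -19 vs larger child -3 at index 1, swap → [-3, -19, -4, -9, -20, -14, -6, -13]
  -19 vs larger child -9 at index 3, swap → [-3, -9, -4, -19, -20, -14, -6, -13]
  -19 vs only child -13 at index 7, swap → [-3, -9, -4, -13, -20, -14, -6, -19]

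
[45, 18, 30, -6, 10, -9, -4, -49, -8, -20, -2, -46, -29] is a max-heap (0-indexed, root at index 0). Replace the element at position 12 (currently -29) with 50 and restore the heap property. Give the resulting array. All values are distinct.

[50, 18, 45, -6, 10, 30, -4, -49, -8, -20, -2, -46, -9]

set index 12 from -29 to 50 → [45, 18, 30, -6, 10, -9, -4, -49, -8, -20, -2, -46, 50]
50 > parent -9 at index 5, swap → [45, 18, 30, -6, 10, 50, -4, -49, -8, -20, -2, -46, -9]
50 > parent 30 at index 2, swap → [45, 18, 50, -6, 10, 30, -4, -49, -8, -20, -2, -46, -9]
50 > parent 45 at index 0, swap → [50, 18, 45, -6, 10, 30, -4, -49, -8, -20, -2, -46, -9]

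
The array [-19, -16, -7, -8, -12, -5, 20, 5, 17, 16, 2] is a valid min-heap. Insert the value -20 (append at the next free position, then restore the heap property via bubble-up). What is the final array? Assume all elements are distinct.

[-20, -16, -19, -8, -12, -7, 20, 5, 17, 16, 2, -5]

append -20 at index 11 → [-19, -16, -7, -8, -12, -5, 20, 5, 17, 16, 2, -20]
-20 < parent -5 at index 5, swap → [-19, -16, -7, -8, -12, -20, 20, 5, 17, 16, 2, -5]
-20 < parent -7 at index 2, swap → [-19, -16, -20, -8, -12, -7, 20, 5, 17, 16, 2, -5]
-20 < parent -19 at index 0, swap → [-20, -16, -19, -8, -12, -7, 20, 5, 17, 16, 2, -5]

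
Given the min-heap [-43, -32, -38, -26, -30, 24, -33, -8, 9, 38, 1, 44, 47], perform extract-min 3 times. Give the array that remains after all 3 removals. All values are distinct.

[-32, -30, 24, -26, 1, 44, 47, -8, 9, 38]

extract-min #1 returns -43:
  remove root -43; move last element 47 to root → [47, -32, -38, -26, -30, 24, -33, -8, 9, 38, 1, 44]
  47 vs smaller child -38 at index 2, swap → [-38, -32, 47, -26, -30, 24, -33, -8, 9, 38, 1, 44]
  47 vs smaller child -33 at index 6, swap → [-38, -32, -33, -26, -30, 24, 47, -8, 9, 38, 1, 44]
extract-min #2 returns -38:
  remove root -38; move last element 44 to root → [44, -32, -33, -26, -30, 24, 47, -8, 9, 38, 1]
  44 vs smaller child -33 at index 2, swap → [-33, -32, 44, -26, -30, 24, 47, -8, 9, 38, 1]
  44 vs smaller child 24 at index 5, swap → [-33, -32, 24, -26, -30, 44, 47, -8, 9, 38, 1]
extract-min #3 returns -33:
  remove root -33; move last element 1 to root → [1, -32, 24, -26, -30, 44, 47, -8, 9, 38]
  1 vs smaller child -32 at index 1, swap → [-32, 1, 24, -26, -30, 44, 47, -8, 9, 38]
  1 vs smaller child -30 at index 4, swap → [-32, -30, 24, -26, 1, 44, 47, -8, 9, 38]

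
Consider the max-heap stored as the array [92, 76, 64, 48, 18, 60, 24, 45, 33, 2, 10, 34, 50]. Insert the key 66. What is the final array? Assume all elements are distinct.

[92, 76, 66, 48, 18, 60, 64, 45, 33, 2, 10, 34, 50, 24]

append 66 at index 13 → [92, 76, 64, 48, 18, 60, 24, 45, 33, 2, 10, 34, 50, 66]
66 > parent 24 at index 6, swap → [92, 76, 64, 48, 18, 60, 66, 45, 33, 2, 10, 34, 50, 24]
66 > parent 64 at index 2, swap → [92, 76, 66, 48, 18, 60, 64, 45, 33, 2, 10, 34, 50, 24]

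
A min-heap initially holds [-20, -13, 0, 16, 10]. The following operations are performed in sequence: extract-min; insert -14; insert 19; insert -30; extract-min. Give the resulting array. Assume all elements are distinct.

extract-min → returns -20:
  remove root -20; move last element 10 to root → [10, -13, 0, 16]
  10 vs smaller child -13 at index 1, swap → [-13, 10, 0, 16]
insert -14:
  append -14 at index 4 → [-13, 10, 0, 16, -14]
  -14 < parent 10 at index 1, swap → [-13, -14, 0, 16, 10]
  -14 < parent -13 at index 0, swap → [-14, -13, 0, 16, 10]
insert 19:
  append 19 at index 5 → [-14, -13, 0, 16, 10, 19] (no swap needed)
insert -30:
  append -30 at index 6 → [-14, -13, 0, 16, 10, 19, -30]
  -30 < parent 0 at index 2, swap → [-14, -13, -30, 16, 10, 19, 0]
  -30 < parent -14 at index 0, swap → [-30, -13, -14, 16, 10, 19, 0]
extract-min → returns -30:
  remove root -30; move last element 0 to root → [0, -13, -14, 16, 10, 19]
  0 vs smaller child -14 at index 2, swap → [-14, -13, 0, 16, 10, 19]

[-14, -13, 0, 16, 10, 19]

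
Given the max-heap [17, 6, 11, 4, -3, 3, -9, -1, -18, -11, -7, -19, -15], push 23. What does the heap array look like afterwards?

append 23 at index 13 → [17, 6, 11, 4, -3, 3, -9, -1, -18, -11, -7, -19, -15, 23]
23 > parent -9 at index 6, swap → [17, 6, 11, 4, -3, 3, 23, -1, -18, -11, -7, -19, -15, -9]
23 > parent 11 at index 2, swap → [17, 6, 23, 4, -3, 3, 11, -1, -18, -11, -7, -19, -15, -9]
23 > parent 17 at index 0, swap → [23, 6, 17, 4, -3, 3, 11, -1, -18, -11, -7, -19, -15, -9]

[23, 6, 17, 4, -3, 3, 11, -1, -18, -11, -7, -19, -15, -9]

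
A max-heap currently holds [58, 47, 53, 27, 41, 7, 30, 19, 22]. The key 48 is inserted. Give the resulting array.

[58, 48, 53, 27, 47, 7, 30, 19, 22, 41]

append 48 at index 9 → [58, 47, 53, 27, 41, 7, 30, 19, 22, 48]
48 > parent 41 at index 4, swap → [58, 47, 53, 27, 48, 7, 30, 19, 22, 41]
48 > parent 47 at index 1, swap → [58, 48, 53, 27, 47, 7, 30, 19, 22, 41]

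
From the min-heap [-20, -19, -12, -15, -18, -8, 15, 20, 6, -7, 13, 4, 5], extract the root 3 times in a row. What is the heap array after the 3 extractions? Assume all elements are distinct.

extract-min #1 returns -20:
  remove root -20; move last element 5 to root → [5, -19, -12, -15, -18, -8, 15, 20, 6, -7, 13, 4]
  5 vs smaller child -19 at index 1, swap → [-19, 5, -12, -15, -18, -8, 15, 20, 6, -7, 13, 4]
  5 vs smaller child -18 at index 4, swap → [-19, -18, -12, -15, 5, -8, 15, 20, 6, -7, 13, 4]
  5 vs smaller child -7 at index 9, swap → [-19, -18, -12, -15, -7, -8, 15, 20, 6, 5, 13, 4]
extract-min #2 returns -19:
  remove root -19; move last element 4 to root → [4, -18, -12, -15, -7, -8, 15, 20, 6, 5, 13]
  4 vs smaller child -18 at index 1, swap → [-18, 4, -12, -15, -7, -8, 15, 20, 6, 5, 13]
  4 vs smaller child -15 at index 3, swap → [-18, -15, -12, 4, -7, -8, 15, 20, 6, 5, 13]
extract-min #3 returns -18:
  remove root -18; move last element 13 to root → [13, -15, -12, 4, -7, -8, 15, 20, 6, 5]
  13 vs smaller child -15 at index 1, swap → [-15, 13, -12, 4, -7, -8, 15, 20, 6, 5]
  13 vs smaller child -7 at index 4, swap → [-15, -7, -12, 4, 13, -8, 15, 20, 6, 5]
  13 vs only child 5 at index 9, swap → [-15, -7, -12, 4, 5, -8, 15, 20, 6, 13]

[-15, -7, -12, 4, 5, -8, 15, 20, 6, 13]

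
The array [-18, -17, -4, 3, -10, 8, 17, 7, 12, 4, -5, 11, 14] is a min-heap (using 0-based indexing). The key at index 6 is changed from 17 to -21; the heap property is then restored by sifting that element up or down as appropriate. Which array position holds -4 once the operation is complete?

set index 6 from 17 to -21 → [-18, -17, -4, 3, -10, 8, -21, 7, 12, 4, -5, 11, 14]
-21 < parent -4 at index 2, swap → [-18, -17, -21, 3, -10, 8, -4, 7, 12, 4, -5, 11, 14]
-21 < parent -18 at index 0, swap → [-21, -17, -18, 3, -10, 8, -4, 7, 12, 4, -5, 11, 14]
resulting array: [-21, -17, -18, 3, -10, 8, -4, 7, 12, 4, -5, 11, 14]

6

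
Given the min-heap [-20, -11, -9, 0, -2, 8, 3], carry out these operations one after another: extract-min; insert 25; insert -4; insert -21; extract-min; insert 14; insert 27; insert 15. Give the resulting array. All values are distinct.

[-11, -4, -9, -2, 3, 8, 25, 0, 14, 27, 15]

extract-min → returns -20:
  remove root -20; move last element 3 to root → [3, -11, -9, 0, -2, 8]
  3 vs smaller child -11 at index 1, swap → [-11, 3, -9, 0, -2, 8]
  3 vs smaller child -2 at index 4, swap → [-11, -2, -9, 0, 3, 8]
insert 25:
  append 25 at index 6 → [-11, -2, -9, 0, 3, 8, 25] (no swap needed)
insert -4:
  append -4 at index 7 → [-11, -2, -9, 0, 3, 8, 25, -4]
  -4 < parent 0 at index 3, swap → [-11, -2, -9, -4, 3, 8, 25, 0]
  -4 < parent -2 at index 1, swap → [-11, -4, -9, -2, 3, 8, 25, 0]
insert -21:
  append -21 at index 8 → [-11, -4, -9, -2, 3, 8, 25, 0, -21]
  -21 < parent -2 at index 3, swap → [-11, -4, -9, -21, 3, 8, 25, 0, -2]
  -21 < parent -4 at index 1, swap → [-11, -21, -9, -4, 3, 8, 25, 0, -2]
  -21 < parent -11 at index 0, swap → [-21, -11, -9, -4, 3, 8, 25, 0, -2]
extract-min → returns -21:
  remove root -21; move last element -2 to root → [-2, -11, -9, -4, 3, 8, 25, 0]
  -2 vs smaller child -11 at index 1, swap → [-11, -2, -9, -4, 3, 8, 25, 0]
  -2 vs smaller child -4 at index 3, swap → [-11, -4, -9, -2, 3, 8, 25, 0]
insert 14:
  append 14 at index 8 → [-11, -4, -9, -2, 3, 8, 25, 0, 14] (no swap needed)
insert 27:
  append 27 at index 9 → [-11, -4, -9, -2, 3, 8, 25, 0, 14, 27] (no swap needed)
insert 15:
  append 15 at index 10 → [-11, -4, -9, -2, 3, 8, 25, 0, 14, 27, 15] (no swap needed)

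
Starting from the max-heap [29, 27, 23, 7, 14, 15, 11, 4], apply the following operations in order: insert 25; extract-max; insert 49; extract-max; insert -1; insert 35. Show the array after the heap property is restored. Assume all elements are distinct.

insert 25:
  append 25 at index 8 → [29, 27, 23, 7, 14, 15, 11, 4, 25]
  25 > parent 7 at index 3, swap → [29, 27, 23, 25, 14, 15, 11, 4, 7]
extract-max → returns 29:
  remove root 29; move last element 7 to root → [7, 27, 23, 25, 14, 15, 11, 4]
  7 vs larger child 27 at index 1, swap → [27, 7, 23, 25, 14, 15, 11, 4]
  7 vs larger child 25 at index 3, swap → [27, 25, 23, 7, 14, 15, 11, 4]
insert 49:
  append 49 at index 8 → [27, 25, 23, 7, 14, 15, 11, 4, 49]
  49 > parent 7 at index 3, swap → [27, 25, 23, 49, 14, 15, 11, 4, 7]
  49 > parent 25 at index 1, swap → [27, 49, 23, 25, 14, 15, 11, 4, 7]
  49 > parent 27 at index 0, swap → [49, 27, 23, 25, 14, 15, 11, 4, 7]
extract-max → returns 49:
  remove root 49; move last element 7 to root → [7, 27, 23, 25, 14, 15, 11, 4]
  7 vs larger child 27 at index 1, swap → [27, 7, 23, 25, 14, 15, 11, 4]
  7 vs larger child 25 at index 3, swap → [27, 25, 23, 7, 14, 15, 11, 4]
insert -1:
  append -1 at index 8 → [27, 25, 23, 7, 14, 15, 11, 4, -1] (no swap needed)
insert 35:
  append 35 at index 9 → [27, 25, 23, 7, 14, 15, 11, 4, -1, 35]
  35 > parent 14 at index 4, swap → [27, 25, 23, 7, 35, 15, 11, 4, -1, 14]
  35 > parent 25 at index 1, swap → [27, 35, 23, 7, 25, 15, 11, 4, -1, 14]
  35 > parent 27 at index 0, swap → [35, 27, 23, 7, 25, 15, 11, 4, -1, 14]

[35, 27, 23, 7, 25, 15, 11, 4, -1, 14]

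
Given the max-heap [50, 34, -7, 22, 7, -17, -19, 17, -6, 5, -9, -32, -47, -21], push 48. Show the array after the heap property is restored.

[50, 34, 48, 22, 7, -17, -7, 17, -6, 5, -9, -32, -47, -21, -19]

append 48 at index 14 → [50, 34, -7, 22, 7, -17, -19, 17, -6, 5, -9, -32, -47, -21, 48]
48 > parent -19 at index 6, swap → [50, 34, -7, 22, 7, -17, 48, 17, -6, 5, -9, -32, -47, -21, -19]
48 > parent -7 at index 2, swap → [50, 34, 48, 22, 7, -17, -7, 17, -6, 5, -9, -32, -47, -21, -19]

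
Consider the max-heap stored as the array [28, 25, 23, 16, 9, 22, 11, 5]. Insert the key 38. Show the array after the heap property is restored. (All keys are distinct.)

append 38 at index 8 → [28, 25, 23, 16, 9, 22, 11, 5, 38]
38 > parent 16 at index 3, swap → [28, 25, 23, 38, 9, 22, 11, 5, 16]
38 > parent 25 at index 1, swap → [28, 38, 23, 25, 9, 22, 11, 5, 16]
38 > parent 28 at index 0, swap → [38, 28, 23, 25, 9, 22, 11, 5, 16]

[38, 28, 23, 25, 9, 22, 11, 5, 16]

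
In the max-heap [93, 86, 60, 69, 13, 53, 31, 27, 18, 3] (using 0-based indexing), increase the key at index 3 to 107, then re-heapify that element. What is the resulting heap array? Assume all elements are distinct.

[107, 93, 60, 86, 13, 53, 31, 27, 18, 3]

set index 3 from 69 to 107 → [93, 86, 60, 107, 13, 53, 31, 27, 18, 3]
107 > parent 86 at index 1, swap → [93, 107, 60, 86, 13, 53, 31, 27, 18, 3]
107 > parent 93 at index 0, swap → [107, 93, 60, 86, 13, 53, 31, 27, 18, 3]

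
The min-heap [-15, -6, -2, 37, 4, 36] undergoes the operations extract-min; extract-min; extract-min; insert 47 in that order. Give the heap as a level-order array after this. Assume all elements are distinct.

extract-min → returns -15:
  remove root -15; move last element 36 to root → [36, -6, -2, 37, 4]
  36 vs smaller child -6 at index 1, swap → [-6, 36, -2, 37, 4]
  36 vs smaller child 4 at index 4, swap → [-6, 4, -2, 37, 36]
extract-min → returns -6:
  remove root -6; move last element 36 to root → [36, 4, -2, 37]
  36 vs smaller child -2 at index 2, swap → [-2, 4, 36, 37]
extract-min → returns -2:
  remove root -2; move last element 37 to root → [37, 4, 36]
  37 vs smaller child 4 at index 1, swap → [4, 37, 36]
insert 47:
  append 47 at index 3 → [4, 37, 36, 47] (no swap needed)

[4, 37, 36, 47]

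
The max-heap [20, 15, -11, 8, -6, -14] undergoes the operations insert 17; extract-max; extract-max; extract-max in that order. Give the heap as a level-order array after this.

insert 17:
  append 17 at index 6 → [20, 15, -11, 8, -6, -14, 17]
  17 > parent -11 at index 2, swap → [20, 15, 17, 8, -6, -14, -11]
extract-max → returns 20:
  remove root 20; move last element -11 to root → [-11, 15, 17, 8, -6, -14]
  -11 vs larger child 17 at index 2, swap → [17, 15, -11, 8, -6, -14]
extract-max → returns 17:
  remove root 17; move last element -14 to root → [-14, 15, -11, 8, -6]
  -14 vs larger child 15 at index 1, swap → [15, -14, -11, 8, -6]
  -14 vs larger child 8 at index 3, swap → [15, 8, -11, -14, -6]
extract-max → returns 15:
  remove root 15; move last element -6 to root → [-6, 8, -11, -14]
  -6 vs larger child 8 at index 1, swap → [8, -6, -11, -14]

[8, -6, -11, -14]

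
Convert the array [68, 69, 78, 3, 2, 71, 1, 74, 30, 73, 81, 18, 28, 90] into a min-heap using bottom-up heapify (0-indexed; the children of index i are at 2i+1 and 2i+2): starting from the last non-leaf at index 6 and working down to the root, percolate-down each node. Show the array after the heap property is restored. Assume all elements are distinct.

sift down from index 6: already satisfies heap property
sift down from index 5:
  71 vs smaller child 18 at index 11, swap → [68, 69, 78, 3, 2, 18, 1, 74, 30, 73, 81, 71, 28, 90]
sift down from index 4: already satisfies heap property
sift down from index 3: already satisfies heap property
sift down from index 2:
  78 vs smaller child 1 at index 6, swap → [68, 69, 1, 3, 2, 18, 78, 74, 30, 73, 81, 71, 28, 90]
sift down from index 1:
  69 vs smaller child 2 at index 4, swap → [68, 2, 1, 3, 69, 18, 78, 74, 30, 73, 81, 71, 28, 90]
sift down from index 0:
  68 vs smaller child 1 at index 2, swap → [1, 2, 68, 3, 69, 18, 78, 74, 30, 73, 81, 71, 28, 90]
  68 vs smaller child 18 at index 5, swap → [1, 2, 18, 3, 69, 68, 78, 74, 30, 73, 81, 71, 28, 90]
  68 vs smaller child 28 at index 12, swap → [1, 2, 18, 3, 69, 28, 78, 74, 30, 73, 81, 71, 68, 90]

[1, 2, 18, 3, 69, 28, 78, 74, 30, 73, 81, 71, 68, 90]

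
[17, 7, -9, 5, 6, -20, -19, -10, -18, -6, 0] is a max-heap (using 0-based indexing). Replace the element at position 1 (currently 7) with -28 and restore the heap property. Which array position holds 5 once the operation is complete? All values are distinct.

set index 1 from 7 to -28 → [17, -28, -9, 5, 6, -20, -19, -10, -18, -6, 0]
-28 vs larger child 6 at index 4, swap → [17, 6, -9, 5, -28, -20, -19, -10, -18, -6, 0]
-28 vs larger child 0 at index 10, swap → [17, 6, -9, 5, 0, -20, -19, -10, -18, -6, -28]
resulting array: [17, 6, -9, 5, 0, -20, -19, -10, -18, -6, -28]

3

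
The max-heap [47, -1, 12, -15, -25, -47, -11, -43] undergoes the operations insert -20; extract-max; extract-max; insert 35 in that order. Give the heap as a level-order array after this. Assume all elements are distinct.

[35, -1, -11, -15, -25, -47, -20, -43]

insert -20:
  append -20 at index 8 → [47, -1, 12, -15, -25, -47, -11, -43, -20] (no swap needed)
extract-max → returns 47:
  remove root 47; move last element -20 to root → [-20, -1, 12, -15, -25, -47, -11, -43]
  -20 vs larger child 12 at index 2, swap → [12, -1, -20, -15, -25, -47, -11, -43]
  -20 vs larger child -11 at index 6, swap → [12, -1, -11, -15, -25, -47, -20, -43]
extract-max → returns 12:
  remove root 12; move last element -43 to root → [-43, -1, -11, -15, -25, -47, -20]
  -43 vs larger child -1 at index 1, swap → [-1, -43, -11, -15, -25, -47, -20]
  -43 vs larger child -15 at index 3, swap → [-1, -15, -11, -43, -25, -47, -20]
insert 35:
  append 35 at index 7 → [-1, -15, -11, -43, -25, -47, -20, 35]
  35 > parent -43 at index 3, swap → [-1, -15, -11, 35, -25, -47, -20, -43]
  35 > parent -15 at index 1, swap → [-1, 35, -11, -15, -25, -47, -20, -43]
  35 > parent -1 at index 0, swap → [35, -1, -11, -15, -25, -47, -20, -43]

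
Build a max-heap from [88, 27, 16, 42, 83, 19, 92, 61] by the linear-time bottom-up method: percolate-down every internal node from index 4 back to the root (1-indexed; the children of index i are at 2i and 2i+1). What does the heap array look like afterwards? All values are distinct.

sift down from index 4:
  42 vs only child 61 at index 8, swap → [88, 27, 16, 61, 83, 19, 92, 42]
sift down from index 3:
  16 vs larger child 92 at index 7, swap → [88, 27, 92, 61, 83, 19, 16, 42]
sift down from index 2:
  27 vs larger child 83 at index 5, swap → [88, 83, 92, 61, 27, 19, 16, 42]
sift down from index 1:
  88 vs larger child 92 at index 3, swap → [92, 83, 88, 61, 27, 19, 16, 42]

[92, 83, 88, 61, 27, 19, 16, 42]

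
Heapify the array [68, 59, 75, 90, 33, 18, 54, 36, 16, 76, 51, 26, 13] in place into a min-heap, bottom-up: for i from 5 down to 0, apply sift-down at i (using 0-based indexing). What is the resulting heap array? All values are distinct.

sift down from index 5:
  18 vs smaller child 13 at index 12, swap → [68, 59, 75, 90, 33, 13, 54, 36, 16, 76, 51, 26, 18]
sift down from index 4: already satisfies heap property
sift down from index 3:
  90 vs smaller child 16 at index 8, swap → [68, 59, 75, 16, 33, 13, 54, 36, 90, 76, 51, 26, 18]
sift down from index 2:
  75 vs smaller child 13 at index 5, swap → [68, 59, 13, 16, 33, 75, 54, 36, 90, 76, 51, 26, 18]
  75 vs smaller child 18 at index 12, swap → [68, 59, 13, 16, 33, 18, 54, 36, 90, 76, 51, 26, 75]
sift down from index 1:
  59 vs smaller child 16 at index 3, swap → [68, 16, 13, 59, 33, 18, 54, 36, 90, 76, 51, 26, 75]
  59 vs smaller child 36 at index 7, swap → [68, 16, 13, 36, 33, 18, 54, 59, 90, 76, 51, 26, 75]
sift down from index 0:
  68 vs smaller child 13 at index 2, swap → [13, 16, 68, 36, 33, 18, 54, 59, 90, 76, 51, 26, 75]
  68 vs smaller child 18 at index 5, swap → [13, 16, 18, 36, 33, 68, 54, 59, 90, 76, 51, 26, 75]
  68 vs smaller child 26 at index 11, swap → [13, 16, 18, 36, 33, 26, 54, 59, 90, 76, 51, 68, 75]

[13, 16, 18, 36, 33, 26, 54, 59, 90, 76, 51, 68, 75]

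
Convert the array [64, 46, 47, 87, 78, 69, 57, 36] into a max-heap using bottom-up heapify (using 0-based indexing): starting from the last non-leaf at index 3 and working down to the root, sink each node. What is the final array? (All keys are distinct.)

sift down from index 3: already satisfies heap property
sift down from index 2:
  47 vs larger child 69 at index 5, swap → [64, 46, 69, 87, 78, 47, 57, 36]
sift down from index 1:
  46 vs larger child 87 at index 3, swap → [64, 87, 69, 46, 78, 47, 57, 36]
sift down from index 0:
  64 vs larger child 87 at index 1, swap → [87, 64, 69, 46, 78, 47, 57, 36]
  64 vs larger child 78 at index 4, swap → [87, 78, 69, 46, 64, 47, 57, 36]

[87, 78, 69, 46, 64, 47, 57, 36]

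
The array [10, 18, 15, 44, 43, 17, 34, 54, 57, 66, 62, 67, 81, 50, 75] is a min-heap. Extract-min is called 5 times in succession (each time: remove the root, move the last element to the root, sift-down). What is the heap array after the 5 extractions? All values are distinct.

[43, 44, 50, 54, 62, 67, 75, 81, 57, 66]

extract-min #1 returns 10:
  remove root 10; move last element 75 to root → [75, 18, 15, 44, 43, 17, 34, 54, 57, 66, 62, 67, 81, 50]
  75 vs smaller child 15 at index 2, swap → [15, 18, 75, 44, 43, 17, 34, 54, 57, 66, 62, 67, 81, 50]
  75 vs smaller child 17 at index 5, swap → [15, 18, 17, 44, 43, 75, 34, 54, 57, 66, 62, 67, 81, 50]
  75 vs smaller child 67 at index 11, swap → [15, 18, 17, 44, 43, 67, 34, 54, 57, 66, 62, 75, 81, 50]
extract-min #2 returns 15:
  remove root 15; move last element 50 to root → [50, 18, 17, 44, 43, 67, 34, 54, 57, 66, 62, 75, 81]
  50 vs smaller child 17 at index 2, swap → [17, 18, 50, 44, 43, 67, 34, 54, 57, 66, 62, 75, 81]
  50 vs smaller child 34 at index 6, swap → [17, 18, 34, 44, 43, 67, 50, 54, 57, 66, 62, 75, 81]
extract-min #3 returns 17:
  remove root 17; move last element 81 to root → [81, 18, 34, 44, 43, 67, 50, 54, 57, 66, 62, 75]
  81 vs smaller child 18 at index 1, swap → [18, 81, 34, 44, 43, 67, 50, 54, 57, 66, 62, 75]
  81 vs smaller child 43 at index 4, swap → [18, 43, 34, 44, 81, 67, 50, 54, 57, 66, 62, 75]
  81 vs smaller child 62 at index 10, swap → [18, 43, 34, 44, 62, 67, 50, 54, 57, 66, 81, 75]
extract-min #4 returns 18:
  remove root 18; move last element 75 to root → [75, 43, 34, 44, 62, 67, 50, 54, 57, 66, 81]
  75 vs smaller child 34 at index 2, swap → [34, 43, 75, 44, 62, 67, 50, 54, 57, 66, 81]
  75 vs smaller child 50 at index 6, swap → [34, 43, 50, 44, 62, 67, 75, 54, 57, 66, 81]
extract-min #5 returns 34:
  remove root 34; move last element 81 to root → [81, 43, 50, 44, 62, 67, 75, 54, 57, 66]
  81 vs smaller child 43 at index 1, swap → [43, 81, 50, 44, 62, 67, 75, 54, 57, 66]
  81 vs smaller child 44 at index 3, swap → [43, 44, 50, 81, 62, 67, 75, 54, 57, 66]
  81 vs smaller child 54 at index 7, swap → [43, 44, 50, 54, 62, 67, 75, 81, 57, 66]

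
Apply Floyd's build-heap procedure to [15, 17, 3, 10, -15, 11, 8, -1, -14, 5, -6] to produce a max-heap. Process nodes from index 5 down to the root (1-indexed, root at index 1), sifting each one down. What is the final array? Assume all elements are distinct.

sift down from index 5:
  -15 vs larger child 5 at index 10, swap → [15, 17, 3, 10, 5, 11, 8, -1, -14, -15, -6]
sift down from index 4: already satisfies heap property
sift down from index 3:
  3 vs larger child 11 at index 6, swap → [15, 17, 11, 10, 5, 3, 8, -1, -14, -15, -6]
sift down from index 2: already satisfies heap property
sift down from index 1:
  15 vs larger child 17 at index 2, swap → [17, 15, 11, 10, 5, 3, 8, -1, -14, -15, -6]

[17, 15, 11, 10, 5, 3, 8, -1, -14, -15, -6]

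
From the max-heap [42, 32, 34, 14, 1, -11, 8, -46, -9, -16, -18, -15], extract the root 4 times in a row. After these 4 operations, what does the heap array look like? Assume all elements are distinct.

extract-max #1 returns 42:
  remove root 42; move last element -15 to root → [-15, 32, 34, 14, 1, -11, 8, -46, -9, -16, -18]
  -15 vs larger child 34 at index 2, swap → [34, 32, -15, 14, 1, -11, 8, -46, -9, -16, -18]
  -15 vs larger child 8 at index 6, swap → [34, 32, 8, 14, 1, -11, -15, -46, -9, -16, -18]
extract-max #2 returns 34:
  remove root 34; move last element -18 to root → [-18, 32, 8, 14, 1, -11, -15, -46, -9, -16]
  -18 vs larger child 32 at index 1, swap → [32, -18, 8, 14, 1, -11, -15, -46, -9, -16]
  -18 vs larger child 14 at index 3, swap → [32, 14, 8, -18, 1, -11, -15, -46, -9, -16]
  -18 vs larger child -9 at index 8, swap → [32, 14, 8, -9, 1, -11, -15, -46, -18, -16]
extract-max #3 returns 32:
  remove root 32; move last element -16 to root → [-16, 14, 8, -9, 1, -11, -15, -46, -18]
  -16 vs larger child 14 at index 1, swap → [14, -16, 8, -9, 1, -11, -15, -46, -18]
  -16 vs larger child 1 at index 4, swap → [14, 1, 8, -9, -16, -11, -15, -46, -18]
extract-max #4 returns 14:
  remove root 14; move last element -18 to root → [-18, 1, 8, -9, -16, -11, -15, -46]
  -18 vs larger child 8 at index 2, swap → [8, 1, -18, -9, -16, -11, -15, -46]
  -18 vs larger child -11 at index 5, swap → [8, 1, -11, -9, -16, -18, -15, -46]

[8, 1, -11, -9, -16, -18, -15, -46]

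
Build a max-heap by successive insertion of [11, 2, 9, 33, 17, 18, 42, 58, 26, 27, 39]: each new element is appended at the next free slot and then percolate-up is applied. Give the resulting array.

[58, 42, 33, 26, 39, 9, 18, 2, 17, 11, 27]

Insert 11:
  append 11 at index 0 → [11] (no swap needed)
Insert 2:
  append 2 at index 1 → [11, 2] (no swap needed)
Insert 9:
  append 9 at index 2 → [11, 2, 9] (no swap needed)
Insert 33:
  append 33 at index 3 → [11, 2, 9, 33]
  33 > parent 2 at index 1, swap → [11, 33, 9, 2]
  33 > parent 11 at index 0, swap → [33, 11, 9, 2]
Insert 17:
  append 17 at index 4 → [33, 11, 9, 2, 17]
  17 > parent 11 at index 1, swap → [33, 17, 9, 2, 11]
Insert 18:
  append 18 at index 5 → [33, 17, 9, 2, 11, 18]
  18 > parent 9 at index 2, swap → [33, 17, 18, 2, 11, 9]
Insert 42:
  append 42 at index 6 → [33, 17, 18, 2, 11, 9, 42]
  42 > parent 18 at index 2, swap → [33, 17, 42, 2, 11, 9, 18]
  42 > parent 33 at index 0, swap → [42, 17, 33, 2, 11, 9, 18]
Insert 58:
  append 58 at index 7 → [42, 17, 33, 2, 11, 9, 18, 58]
  58 > parent 2 at index 3, swap → [42, 17, 33, 58, 11, 9, 18, 2]
  58 > parent 17 at index 1, swap → [42, 58, 33, 17, 11, 9, 18, 2]
  58 > parent 42 at index 0, swap → [58, 42, 33, 17, 11, 9, 18, 2]
Insert 26:
  append 26 at index 8 → [58, 42, 33, 17, 11, 9, 18, 2, 26]
  26 > parent 17 at index 3, swap → [58, 42, 33, 26, 11, 9, 18, 2, 17]
Insert 27:
  append 27 at index 9 → [58, 42, 33, 26, 11, 9, 18, 2, 17, 27]
  27 > parent 11 at index 4, swap → [58, 42, 33, 26, 27, 9, 18, 2, 17, 11]
Insert 39:
  append 39 at index 10 → [58, 42, 33, 26, 27, 9, 18, 2, 17, 11, 39]
  39 > parent 27 at index 4, swap → [58, 42, 33, 26, 39, 9, 18, 2, 17, 11, 27]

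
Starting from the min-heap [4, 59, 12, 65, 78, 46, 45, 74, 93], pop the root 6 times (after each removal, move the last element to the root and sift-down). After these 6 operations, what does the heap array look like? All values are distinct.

[74, 78, 93]

extract-min #1 returns 4:
  remove root 4; move last element 93 to root → [93, 59, 12, 65, 78, 46, 45, 74]
  93 vs smaller child 12 at index 2, swap → [12, 59, 93, 65, 78, 46, 45, 74]
  93 vs smaller child 45 at index 6, swap → [12, 59, 45, 65, 78, 46, 93, 74]
extract-min #2 returns 12:
  remove root 12; move last element 74 to root → [74, 59, 45, 65, 78, 46, 93]
  74 vs smaller child 45 at index 2, swap → [45, 59, 74, 65, 78, 46, 93]
  74 vs smaller child 46 at index 5, swap → [45, 59, 46, 65, 78, 74, 93]
extract-min #3 returns 45:
  remove root 45; move last element 93 to root → [93, 59, 46, 65, 78, 74]
  93 vs smaller child 46 at index 2, swap → [46, 59, 93, 65, 78, 74]
  93 vs only child 74 at index 5, swap → [46, 59, 74, 65, 78, 93]
extract-min #4 returns 46:
  remove root 46; move last element 93 to root → [93, 59, 74, 65, 78]
  93 vs smaller child 59 at index 1, swap → [59, 93, 74, 65, 78]
  93 vs smaller child 65 at index 3, swap → [59, 65, 74, 93, 78]
extract-min #5 returns 59:
  remove root 59; move last element 78 to root → [78, 65, 74, 93]
  78 vs smaller child 65 at index 1, swap → [65, 78, 74, 93]
extract-min #6 returns 65:
  remove root 65; move last element 93 to root → [93, 78, 74]
  93 vs smaller child 74 at index 2, swap → [74, 78, 93]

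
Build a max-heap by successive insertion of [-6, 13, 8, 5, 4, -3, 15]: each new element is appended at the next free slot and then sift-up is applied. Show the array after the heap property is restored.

[15, 5, 13, -6, 4, -3, 8]

Insert -6:
  append -6 at index 0 → [-6] (no swap needed)
Insert 13:
  append 13 at index 1 → [-6, 13]
  13 > parent -6 at index 0, swap → [13, -6]
Insert 8:
  append 8 at index 2 → [13, -6, 8] (no swap needed)
Insert 5:
  append 5 at index 3 → [13, -6, 8, 5]
  5 > parent -6 at index 1, swap → [13, 5, 8, -6]
Insert 4:
  append 4 at index 4 → [13, 5, 8, -6, 4] (no swap needed)
Insert -3:
  append -3 at index 5 → [13, 5, 8, -6, 4, -3] (no swap needed)
Insert 15:
  append 15 at index 6 → [13, 5, 8, -6, 4, -3, 15]
  15 > parent 8 at index 2, swap → [13, 5, 15, -6, 4, -3, 8]
  15 > parent 13 at index 0, swap → [15, 5, 13, -6, 4, -3, 8]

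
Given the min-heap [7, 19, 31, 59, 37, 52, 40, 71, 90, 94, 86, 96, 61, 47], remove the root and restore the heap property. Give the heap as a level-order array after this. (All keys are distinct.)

[19, 37, 31, 59, 47, 52, 40, 71, 90, 94, 86, 96, 61]

remove root 7; move last element 47 to root → [47, 19, 31, 59, 37, 52, 40, 71, 90, 94, 86, 96, 61]
47 vs smaller child 19 at index 1, swap → [19, 47, 31, 59, 37, 52, 40, 71, 90, 94, 86, 96, 61]
47 vs smaller child 37 at index 4, swap → [19, 37, 31, 59, 47, 52, 40, 71, 90, 94, 86, 96, 61]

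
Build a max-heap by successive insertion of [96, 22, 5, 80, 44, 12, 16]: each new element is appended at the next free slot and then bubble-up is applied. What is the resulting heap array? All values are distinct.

[96, 80, 16, 22, 44, 5, 12]

Insert 96:
  append 96 at index 0 → [96] (no swap needed)
Insert 22:
  append 22 at index 1 → [96, 22] (no swap needed)
Insert 5:
  append 5 at index 2 → [96, 22, 5] (no swap needed)
Insert 80:
  append 80 at index 3 → [96, 22, 5, 80]
  80 > parent 22 at index 1, swap → [96, 80, 5, 22]
Insert 44:
  append 44 at index 4 → [96, 80, 5, 22, 44] (no swap needed)
Insert 12:
  append 12 at index 5 → [96, 80, 5, 22, 44, 12]
  12 > parent 5 at index 2, swap → [96, 80, 12, 22, 44, 5]
Insert 16:
  append 16 at index 6 → [96, 80, 12, 22, 44, 5, 16]
  16 > parent 12 at index 2, swap → [96, 80, 16, 22, 44, 5, 12]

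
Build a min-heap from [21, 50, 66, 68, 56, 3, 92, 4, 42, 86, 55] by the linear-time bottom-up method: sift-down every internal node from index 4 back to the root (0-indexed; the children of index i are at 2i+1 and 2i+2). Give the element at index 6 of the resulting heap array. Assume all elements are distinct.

sift down from index 4:
  56 vs smaller child 55 at index 10, swap → [21, 50, 66, 68, 55, 3, 92, 4, 42, 86, 56]
sift down from index 3:
  68 vs smaller child 4 at index 7, swap → [21, 50, 66, 4, 55, 3, 92, 68, 42, 86, 56]
sift down from index 2:
  66 vs smaller child 3 at index 5, swap → [21, 50, 3, 4, 55, 66, 92, 68, 42, 86, 56]
sift down from index 1:
  50 vs smaller child 4 at index 3, swap → [21, 4, 3, 50, 55, 66, 92, 68, 42, 86, 56]
  50 vs smaller child 42 at index 8, swap → [21, 4, 3, 42, 55, 66, 92, 68, 50, 86, 56]
sift down from index 0:
  21 vs smaller child 3 at index 2, swap → [3, 4, 21, 42, 55, 66, 92, 68, 50, 86, 56]
resulting array: [3, 4, 21, 42, 55, 66, 92, 68, 50, 86, 56]

92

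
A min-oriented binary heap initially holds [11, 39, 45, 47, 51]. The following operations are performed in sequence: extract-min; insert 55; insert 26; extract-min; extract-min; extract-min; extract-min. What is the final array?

[51, 55]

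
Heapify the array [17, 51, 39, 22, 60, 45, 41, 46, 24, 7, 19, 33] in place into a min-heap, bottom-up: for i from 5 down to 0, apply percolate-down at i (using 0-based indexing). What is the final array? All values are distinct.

[7, 17, 33, 22, 19, 39, 41, 46, 24, 60, 51, 45]

sift down from index 5:
  45 vs only child 33 at index 11, swap → [17, 51, 39, 22, 60, 33, 41, 46, 24, 7, 19, 45]
sift down from index 4:
  60 vs smaller child 7 at index 9, swap → [17, 51, 39, 22, 7, 33, 41, 46, 24, 60, 19, 45]
sift down from index 3: already satisfies heap property
sift down from index 2:
  39 vs smaller child 33 at index 5, swap → [17, 51, 33, 22, 7, 39, 41, 46, 24, 60, 19, 45]
sift down from index 1:
  51 vs smaller child 7 at index 4, swap → [17, 7, 33, 22, 51, 39, 41, 46, 24, 60, 19, 45]
  51 vs smaller child 19 at index 10, swap → [17, 7, 33, 22, 19, 39, 41, 46, 24, 60, 51, 45]
sift down from index 0:
  17 vs smaller child 7 at index 1, swap → [7, 17, 33, 22, 19, 39, 41, 46, 24, 60, 51, 45]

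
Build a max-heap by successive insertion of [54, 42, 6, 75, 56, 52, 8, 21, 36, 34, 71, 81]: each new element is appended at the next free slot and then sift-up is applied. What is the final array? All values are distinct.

Insert 54:
  append 54 at index 0 → [54] (no swap needed)
Insert 42:
  append 42 at index 1 → [54, 42] (no swap needed)
Insert 6:
  append 6 at index 2 → [54, 42, 6] (no swap needed)
Insert 75:
  append 75 at index 3 → [54, 42, 6, 75]
  75 > parent 42 at index 1, swap → [54, 75, 6, 42]
  75 > parent 54 at index 0, swap → [75, 54, 6, 42]
Insert 56:
  append 56 at index 4 → [75, 54, 6, 42, 56]
  56 > parent 54 at index 1, swap → [75, 56, 6, 42, 54]
Insert 52:
  append 52 at index 5 → [75, 56, 6, 42, 54, 52]
  52 > parent 6 at index 2, swap → [75, 56, 52, 42, 54, 6]
Insert 8:
  append 8 at index 6 → [75, 56, 52, 42, 54, 6, 8] (no swap needed)
Insert 21:
  append 21 at index 7 → [75, 56, 52, 42, 54, 6, 8, 21] (no swap needed)
Insert 36:
  append 36 at index 8 → [75, 56, 52, 42, 54, 6, 8, 21, 36] (no swap needed)
Insert 34:
  append 34 at index 9 → [75, 56, 52, 42, 54, 6, 8, 21, 36, 34] (no swap needed)
Insert 71:
  append 71 at index 10 → [75, 56, 52, 42, 54, 6, 8, 21, 36, 34, 71]
  71 > parent 54 at index 4, swap → [75, 56, 52, 42, 71, 6, 8, 21, 36, 34, 54]
  71 > parent 56 at index 1, swap → [75, 71, 52, 42, 56, 6, 8, 21, 36, 34, 54]
Insert 81:
  append 81 at index 11 → [75, 71, 52, 42, 56, 6, 8, 21, 36, 34, 54, 81]
  81 > parent 6 at index 5, swap → [75, 71, 52, 42, 56, 81, 8, 21, 36, 34, 54, 6]
  81 > parent 52 at index 2, swap → [75, 71, 81, 42, 56, 52, 8, 21, 36, 34, 54, 6]
  81 > parent 75 at index 0, swap → [81, 71, 75, 42, 56, 52, 8, 21, 36, 34, 54, 6]

[81, 71, 75, 42, 56, 52, 8, 21, 36, 34, 54, 6]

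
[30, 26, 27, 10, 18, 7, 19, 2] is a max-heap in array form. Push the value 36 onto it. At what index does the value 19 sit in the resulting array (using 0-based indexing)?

6

append 36 at index 8 → [30, 26, 27, 10, 18, 7, 19, 2, 36]
36 > parent 10 at index 3, swap → [30, 26, 27, 36, 18, 7, 19, 2, 10]
36 > parent 26 at index 1, swap → [30, 36, 27, 26, 18, 7, 19, 2, 10]
36 > parent 30 at index 0, swap → [36, 30, 27, 26, 18, 7, 19, 2, 10]
resulting array: [36, 30, 27, 26, 18, 7, 19, 2, 10]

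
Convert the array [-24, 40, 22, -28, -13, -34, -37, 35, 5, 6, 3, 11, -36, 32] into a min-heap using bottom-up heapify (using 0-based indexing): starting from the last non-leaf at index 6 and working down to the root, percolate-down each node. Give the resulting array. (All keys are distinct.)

sift down from index 6: already satisfies heap property
sift down from index 5:
  -34 vs smaller child -36 at index 12, swap → [-24, 40, 22, -28, -13, -36, -37, 35, 5, 6, 3, 11, -34, 32]
sift down from index 4: already satisfies heap property
sift down from index 3: already satisfies heap property
sift down from index 2:
  22 vs smaller child -37 at index 6, swap → [-24, 40, -37, -28, -13, -36, 22, 35, 5, 6, 3, 11, -34, 32]
sift down from index 1:
  40 vs smaller child -28 at index 3, swap → [-24, -28, -37, 40, -13, -36, 22, 35, 5, 6, 3, 11, -34, 32]
  40 vs smaller child 5 at index 8, swap → [-24, -28, -37, 5, -13, -36, 22, 35, 40, 6, 3, 11, -34, 32]
sift down from index 0:
  -24 vs smaller child -37 at index 2, swap → [-37, -28, -24, 5, -13, -36, 22, 35, 40, 6, 3, 11, -34, 32]
  -24 vs smaller child -36 at index 5, swap → [-37, -28, -36, 5, -13, -24, 22, 35, 40, 6, 3, 11, -34, 32]
  -24 vs smaller child -34 at index 12, swap → [-37, -28, -36, 5, -13, -34, 22, 35, 40, 6, 3, 11, -24, 32]

[-37, -28, -36, 5, -13, -34, 22, 35, 40, 6, 3, 11, -24, 32]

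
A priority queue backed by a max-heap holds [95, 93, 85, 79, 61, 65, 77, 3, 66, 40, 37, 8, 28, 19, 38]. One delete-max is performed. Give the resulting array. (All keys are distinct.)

remove root 95; move last element 38 to root → [38, 93, 85, 79, 61, 65, 77, 3, 66, 40, 37, 8, 28, 19]
38 vs larger child 93 at index 1, swap → [93, 38, 85, 79, 61, 65, 77, 3, 66, 40, 37, 8, 28, 19]
38 vs larger child 79 at index 3, swap → [93, 79, 85, 38, 61, 65, 77, 3, 66, 40, 37, 8, 28, 19]
38 vs larger child 66 at index 8, swap → [93, 79, 85, 66, 61, 65, 77, 3, 38, 40, 37, 8, 28, 19]

[93, 79, 85, 66, 61, 65, 77, 3, 38, 40, 37, 8, 28, 19]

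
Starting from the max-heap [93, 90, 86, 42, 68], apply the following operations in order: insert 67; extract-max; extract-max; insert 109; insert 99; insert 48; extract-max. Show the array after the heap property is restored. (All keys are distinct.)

[99, 86, 67, 42, 68, 48]

insert 67:
  append 67 at index 5 → [93, 90, 86, 42, 68, 67] (no swap needed)
extract-max → returns 93:
  remove root 93; move last element 67 to root → [67, 90, 86, 42, 68]
  67 vs larger child 90 at index 1, swap → [90, 67, 86, 42, 68]
  67 vs larger child 68 at index 4, swap → [90, 68, 86, 42, 67]
extract-max → returns 90:
  remove root 90; move last element 67 to root → [67, 68, 86, 42]
  67 vs larger child 86 at index 2, swap → [86, 68, 67, 42]
insert 109:
  append 109 at index 4 → [86, 68, 67, 42, 109]
  109 > parent 68 at index 1, swap → [86, 109, 67, 42, 68]
  109 > parent 86 at index 0, swap → [109, 86, 67, 42, 68]
insert 99:
  append 99 at index 5 → [109, 86, 67, 42, 68, 99]
  99 > parent 67 at index 2, swap → [109, 86, 99, 42, 68, 67]
insert 48:
  append 48 at index 6 → [109, 86, 99, 42, 68, 67, 48] (no swap needed)
extract-max → returns 109:
  remove root 109; move last element 48 to root → [48, 86, 99, 42, 68, 67]
  48 vs larger child 99 at index 2, swap → [99, 86, 48, 42, 68, 67]
  48 vs only child 67 at index 5, swap → [99, 86, 67, 42, 68, 48]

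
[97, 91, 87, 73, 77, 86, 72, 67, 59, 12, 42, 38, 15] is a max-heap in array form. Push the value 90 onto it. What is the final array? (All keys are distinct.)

[97, 91, 90, 73, 77, 86, 87, 67, 59, 12, 42, 38, 15, 72]

append 90 at index 13 → [97, 91, 87, 73, 77, 86, 72, 67, 59, 12, 42, 38, 15, 90]
90 > parent 72 at index 6, swap → [97, 91, 87, 73, 77, 86, 90, 67, 59, 12, 42, 38, 15, 72]
90 > parent 87 at index 2, swap → [97, 91, 90, 73, 77, 86, 87, 67, 59, 12, 42, 38, 15, 72]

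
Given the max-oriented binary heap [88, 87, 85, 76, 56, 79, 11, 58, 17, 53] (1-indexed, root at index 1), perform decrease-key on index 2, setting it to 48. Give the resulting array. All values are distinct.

[88, 76, 85, 58, 56, 79, 11, 48, 17, 53]

set index 2 from 87 to 48 → [88, 48, 85, 76, 56, 79, 11, 58, 17, 53]
48 vs larger child 76 at index 4, swap → [88, 76, 85, 48, 56, 79, 11, 58, 17, 53]
48 vs larger child 58 at index 8, swap → [88, 76, 85, 58, 56, 79, 11, 48, 17, 53]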